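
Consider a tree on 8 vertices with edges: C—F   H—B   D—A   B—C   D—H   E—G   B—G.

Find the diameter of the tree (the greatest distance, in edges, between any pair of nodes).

5

Starting from A, a farthest node is F at distance 5.
One longest path: A – D – H – B – C – F.
So the diameter is 5.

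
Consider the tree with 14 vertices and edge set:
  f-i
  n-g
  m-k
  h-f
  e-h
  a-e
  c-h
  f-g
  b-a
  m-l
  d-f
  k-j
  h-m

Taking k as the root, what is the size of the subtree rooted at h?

10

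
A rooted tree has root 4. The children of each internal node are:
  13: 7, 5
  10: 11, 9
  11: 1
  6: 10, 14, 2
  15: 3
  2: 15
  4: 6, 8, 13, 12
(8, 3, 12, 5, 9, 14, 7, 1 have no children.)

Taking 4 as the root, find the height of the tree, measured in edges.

3 sits deepest: 4 – 6 – 2 – 15 – 3 — 4 edges from the root.

4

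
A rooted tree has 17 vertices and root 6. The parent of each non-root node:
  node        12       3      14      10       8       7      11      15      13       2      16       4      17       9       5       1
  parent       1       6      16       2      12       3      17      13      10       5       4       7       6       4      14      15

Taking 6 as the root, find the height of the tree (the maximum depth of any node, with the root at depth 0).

13

8 sits deepest: 6 → 3 → 7 → 4 → 16 → 14 → 5 → 2 → 10 → 13 → 15 → 1 → 12 → 8 — 13 edges from the root.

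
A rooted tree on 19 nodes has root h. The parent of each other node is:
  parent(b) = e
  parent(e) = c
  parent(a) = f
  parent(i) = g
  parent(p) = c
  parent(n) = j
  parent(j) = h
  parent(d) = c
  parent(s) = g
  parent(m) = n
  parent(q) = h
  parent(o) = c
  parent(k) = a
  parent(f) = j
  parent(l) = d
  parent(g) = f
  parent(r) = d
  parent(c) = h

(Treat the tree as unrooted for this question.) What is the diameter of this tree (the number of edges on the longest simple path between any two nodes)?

7

BFS from r reaches k last, at distance 7; BFS from k confirms no node is farther.
Path: r - d - c - h - j - f - a - k.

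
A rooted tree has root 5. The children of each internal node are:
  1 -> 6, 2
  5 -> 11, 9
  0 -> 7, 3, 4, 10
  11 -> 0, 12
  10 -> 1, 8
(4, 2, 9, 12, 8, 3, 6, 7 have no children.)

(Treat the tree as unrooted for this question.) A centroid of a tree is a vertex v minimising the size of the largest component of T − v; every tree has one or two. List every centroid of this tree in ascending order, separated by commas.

If 0 is removed the pieces have sizes 5, 4, 1, 1, 1, all ≤ ⌊13/2⌋ = 6.
No neighbour of 0 does as well, so 0 is the unique centroid.

0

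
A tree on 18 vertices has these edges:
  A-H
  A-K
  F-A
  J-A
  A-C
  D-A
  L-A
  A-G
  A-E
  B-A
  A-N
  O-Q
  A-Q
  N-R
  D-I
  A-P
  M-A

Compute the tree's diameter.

4

A longest path is I - D - A - Q - O, with 4 edges.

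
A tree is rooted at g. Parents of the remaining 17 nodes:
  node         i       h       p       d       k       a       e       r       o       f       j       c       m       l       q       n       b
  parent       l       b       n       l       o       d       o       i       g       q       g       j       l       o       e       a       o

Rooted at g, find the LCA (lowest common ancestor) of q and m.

o

Ancestors of q (toward the root): q, e, o, g.
Ancestors of m: m, l, o, g.
The deepest node appearing in both lists is o.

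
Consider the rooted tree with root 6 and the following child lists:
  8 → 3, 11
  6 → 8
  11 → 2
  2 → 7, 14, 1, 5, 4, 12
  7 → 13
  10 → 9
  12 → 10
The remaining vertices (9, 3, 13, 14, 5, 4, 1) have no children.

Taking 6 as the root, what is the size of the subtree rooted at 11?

11's subtree: {11, 2, 12, 1, 14, 5, 7, 4, 10, 13, 9}, size 11.

11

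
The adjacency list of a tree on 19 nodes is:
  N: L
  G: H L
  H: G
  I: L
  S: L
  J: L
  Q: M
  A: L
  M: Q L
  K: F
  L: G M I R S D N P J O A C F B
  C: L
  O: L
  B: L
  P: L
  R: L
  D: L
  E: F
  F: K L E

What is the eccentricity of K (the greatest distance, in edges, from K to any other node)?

4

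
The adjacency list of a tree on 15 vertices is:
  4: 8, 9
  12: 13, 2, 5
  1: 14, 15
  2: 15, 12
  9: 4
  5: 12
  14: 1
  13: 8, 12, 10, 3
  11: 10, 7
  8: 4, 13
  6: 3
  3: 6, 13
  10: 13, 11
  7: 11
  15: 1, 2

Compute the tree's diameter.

Starting from 9, a farthest node is 14 at distance 8.
One longest path: 9-4-8-13-12-2-15-1-14.
So the diameter is 8.

8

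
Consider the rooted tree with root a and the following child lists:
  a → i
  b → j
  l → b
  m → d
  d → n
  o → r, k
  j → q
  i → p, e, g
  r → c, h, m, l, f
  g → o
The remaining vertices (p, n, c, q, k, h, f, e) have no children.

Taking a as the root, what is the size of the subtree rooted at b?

3

b's subtree: {b, j, q}, size 3.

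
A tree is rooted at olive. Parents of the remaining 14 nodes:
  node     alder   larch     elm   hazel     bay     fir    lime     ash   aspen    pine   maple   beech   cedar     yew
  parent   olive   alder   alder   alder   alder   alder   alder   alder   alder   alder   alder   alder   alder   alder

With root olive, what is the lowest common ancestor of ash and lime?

Ancestors of ash (toward the root): ash, alder, olive.
Ancestors of lime: lime, alder, olive.
The deepest node appearing in both lists is alder.

alder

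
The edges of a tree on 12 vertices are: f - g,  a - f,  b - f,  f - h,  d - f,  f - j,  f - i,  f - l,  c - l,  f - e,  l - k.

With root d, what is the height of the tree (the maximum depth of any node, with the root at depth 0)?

3

c sits deepest: d – f – l – c — 3 edges from the root.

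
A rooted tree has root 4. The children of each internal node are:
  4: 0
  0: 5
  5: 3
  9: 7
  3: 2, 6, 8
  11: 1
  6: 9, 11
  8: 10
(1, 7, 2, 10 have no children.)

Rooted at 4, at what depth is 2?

4

4 – 0 – 5 – 3 – 2 — 4 edges.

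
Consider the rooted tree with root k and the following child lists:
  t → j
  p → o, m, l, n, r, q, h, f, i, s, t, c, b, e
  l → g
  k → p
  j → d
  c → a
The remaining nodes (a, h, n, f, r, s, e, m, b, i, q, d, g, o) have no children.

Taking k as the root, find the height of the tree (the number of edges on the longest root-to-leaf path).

4

d sits deepest: k – p – t – j – d — 4 edges from the root.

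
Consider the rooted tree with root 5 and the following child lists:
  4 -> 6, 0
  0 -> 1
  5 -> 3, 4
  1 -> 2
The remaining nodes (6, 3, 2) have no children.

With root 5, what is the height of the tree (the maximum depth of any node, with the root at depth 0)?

The longest root-to-leaf path is 5 – 4 – 0 – 1 – 2 (4 edges).

4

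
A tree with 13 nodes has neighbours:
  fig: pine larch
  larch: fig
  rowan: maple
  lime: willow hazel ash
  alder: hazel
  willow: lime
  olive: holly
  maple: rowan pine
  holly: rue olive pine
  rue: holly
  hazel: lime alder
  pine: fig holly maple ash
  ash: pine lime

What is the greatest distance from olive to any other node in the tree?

The node farthest from olive is alder, via olive-holly-pine-ash-lime-hazel-alder — 6 edges.

6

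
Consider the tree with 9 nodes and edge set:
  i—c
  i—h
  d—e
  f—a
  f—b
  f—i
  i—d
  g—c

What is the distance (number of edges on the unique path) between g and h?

g–c–i–h: 3 edges.

3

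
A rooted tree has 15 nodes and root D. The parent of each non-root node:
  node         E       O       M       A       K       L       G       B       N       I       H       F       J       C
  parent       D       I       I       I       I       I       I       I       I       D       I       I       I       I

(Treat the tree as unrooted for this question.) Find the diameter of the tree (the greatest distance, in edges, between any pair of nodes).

3

BFS from E reaches O last, at distance 3; BFS from O confirms no node is farther.
Path: E-D-I-O.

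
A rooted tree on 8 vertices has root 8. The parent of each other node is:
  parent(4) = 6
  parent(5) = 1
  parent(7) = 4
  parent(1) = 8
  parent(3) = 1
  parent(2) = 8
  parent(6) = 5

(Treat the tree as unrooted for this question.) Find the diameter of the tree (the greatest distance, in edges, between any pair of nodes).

Starting from 2, a farthest node is 7 at distance 6.
One longest path: 2 - 8 - 1 - 5 - 6 - 4 - 7.
So the diameter is 6.

6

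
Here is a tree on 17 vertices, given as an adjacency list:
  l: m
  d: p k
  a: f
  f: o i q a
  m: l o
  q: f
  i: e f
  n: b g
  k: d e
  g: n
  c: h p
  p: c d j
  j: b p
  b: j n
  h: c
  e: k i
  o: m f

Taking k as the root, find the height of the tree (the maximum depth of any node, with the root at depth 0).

A deepest node is l, reached by k–e–i–f–o–m–l.
That path has 6 edges, so the height is 6.

6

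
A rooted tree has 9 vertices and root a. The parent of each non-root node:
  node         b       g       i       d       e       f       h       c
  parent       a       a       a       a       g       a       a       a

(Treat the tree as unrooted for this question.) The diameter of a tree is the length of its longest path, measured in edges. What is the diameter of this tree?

A longest path is e-g-a-c, with 3 edges.

3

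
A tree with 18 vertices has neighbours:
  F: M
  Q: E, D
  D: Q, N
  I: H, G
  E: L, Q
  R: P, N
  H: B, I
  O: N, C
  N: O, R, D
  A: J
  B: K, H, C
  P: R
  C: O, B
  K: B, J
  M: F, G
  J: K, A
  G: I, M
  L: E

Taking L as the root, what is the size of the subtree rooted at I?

4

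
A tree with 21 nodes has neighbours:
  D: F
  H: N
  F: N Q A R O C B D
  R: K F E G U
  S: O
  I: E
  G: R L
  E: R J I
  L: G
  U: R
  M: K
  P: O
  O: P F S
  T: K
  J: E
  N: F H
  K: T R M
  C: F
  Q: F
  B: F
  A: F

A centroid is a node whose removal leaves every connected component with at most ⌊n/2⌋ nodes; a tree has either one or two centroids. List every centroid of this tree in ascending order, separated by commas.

Removing F splits the tree into components of sizes 10, 3, 2, 1, 1, 1, 1, 1; the largest is 10 ≤ ⌊21/2⌋ = 10.
Every other node leaves some component of size > 10, so the centroid is unique.

F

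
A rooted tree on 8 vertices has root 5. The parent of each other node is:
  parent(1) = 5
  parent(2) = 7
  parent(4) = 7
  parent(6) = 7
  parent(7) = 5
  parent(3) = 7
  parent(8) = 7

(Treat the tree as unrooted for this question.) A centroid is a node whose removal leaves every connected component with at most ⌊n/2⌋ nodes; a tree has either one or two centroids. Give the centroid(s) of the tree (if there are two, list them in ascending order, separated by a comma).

7

Removing 7 splits the tree into components of sizes 2, 1, 1, 1, 1, 1; the largest is 2 ≤ ⌊8/2⌋ = 4.
No neighbour of 7 does as well, so 7 is the unique centroid.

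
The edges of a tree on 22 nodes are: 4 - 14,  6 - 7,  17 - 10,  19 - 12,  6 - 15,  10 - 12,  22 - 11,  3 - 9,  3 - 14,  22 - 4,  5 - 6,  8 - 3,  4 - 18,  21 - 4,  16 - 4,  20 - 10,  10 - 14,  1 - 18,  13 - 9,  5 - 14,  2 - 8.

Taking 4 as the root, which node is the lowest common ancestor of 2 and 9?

Ancestors of 2 (toward the root): 2, 8, 3, 14, 4.
Ancestors of 9: 9, 3, 14, 4.
The deepest node appearing in both lists is 3.

3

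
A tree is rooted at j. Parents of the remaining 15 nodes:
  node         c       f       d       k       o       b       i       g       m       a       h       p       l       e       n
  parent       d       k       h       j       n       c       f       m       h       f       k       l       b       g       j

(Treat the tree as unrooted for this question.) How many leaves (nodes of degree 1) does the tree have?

5

Exactly 5 nodes have a single neighbour: a, e, i, o, p.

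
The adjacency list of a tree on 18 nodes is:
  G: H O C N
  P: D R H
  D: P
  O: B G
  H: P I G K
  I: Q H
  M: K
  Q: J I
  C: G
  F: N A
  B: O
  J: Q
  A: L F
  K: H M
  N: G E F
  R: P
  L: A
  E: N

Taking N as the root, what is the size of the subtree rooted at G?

13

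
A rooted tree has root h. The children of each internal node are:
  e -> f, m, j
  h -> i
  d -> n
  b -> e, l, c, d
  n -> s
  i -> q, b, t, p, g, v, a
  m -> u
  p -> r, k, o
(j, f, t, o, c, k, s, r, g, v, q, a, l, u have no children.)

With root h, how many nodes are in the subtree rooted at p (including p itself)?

4

p's subtree: {p, r, k, o}, size 4.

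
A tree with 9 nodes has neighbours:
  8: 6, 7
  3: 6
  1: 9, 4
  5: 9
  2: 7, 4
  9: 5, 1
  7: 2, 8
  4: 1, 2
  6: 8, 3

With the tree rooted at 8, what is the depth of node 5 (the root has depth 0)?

Path from 8 to 5: 8–7–2–4–1–9–5, which has 6 edges.

6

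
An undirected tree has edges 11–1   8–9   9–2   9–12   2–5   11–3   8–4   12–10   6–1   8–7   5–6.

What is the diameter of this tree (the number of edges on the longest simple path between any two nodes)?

8

BFS from 3 reaches 10 last, at distance 8; BFS from 10 confirms no node is farther.
Path: 3–11–1–6–5–2–9–12–10.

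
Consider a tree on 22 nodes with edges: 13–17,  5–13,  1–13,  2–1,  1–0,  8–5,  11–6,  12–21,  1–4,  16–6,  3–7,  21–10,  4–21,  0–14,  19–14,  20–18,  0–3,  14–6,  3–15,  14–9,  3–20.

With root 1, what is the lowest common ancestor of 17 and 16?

1

Ancestors of 17 (toward the root): 17, 13, 1.
Ancestors of 16: 16, 6, 14, 0, 1.
The deepest node appearing in both lists is 1.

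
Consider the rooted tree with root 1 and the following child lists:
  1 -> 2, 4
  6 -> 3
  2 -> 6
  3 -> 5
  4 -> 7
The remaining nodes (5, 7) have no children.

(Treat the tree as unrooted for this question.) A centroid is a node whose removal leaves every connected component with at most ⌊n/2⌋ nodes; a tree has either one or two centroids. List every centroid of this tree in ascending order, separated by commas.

If 2 is removed the pieces have sizes 3, 3, all ≤ ⌊7/2⌋ = 3.
Every other node leaves some component of size > 3, so the centroid is unique.

2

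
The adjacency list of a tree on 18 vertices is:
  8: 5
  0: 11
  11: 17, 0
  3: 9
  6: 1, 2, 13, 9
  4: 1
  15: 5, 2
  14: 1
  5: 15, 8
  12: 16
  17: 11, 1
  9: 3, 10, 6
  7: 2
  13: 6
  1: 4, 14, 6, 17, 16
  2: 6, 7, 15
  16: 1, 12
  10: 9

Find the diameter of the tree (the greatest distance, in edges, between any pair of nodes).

8

A longest path is 8 – 5 – 15 – 2 – 6 – 1 – 17 – 11 – 0, with 8 edges.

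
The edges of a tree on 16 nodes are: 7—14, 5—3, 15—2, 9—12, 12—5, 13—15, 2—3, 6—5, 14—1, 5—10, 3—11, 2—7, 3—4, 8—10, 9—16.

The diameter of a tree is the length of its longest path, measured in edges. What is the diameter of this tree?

8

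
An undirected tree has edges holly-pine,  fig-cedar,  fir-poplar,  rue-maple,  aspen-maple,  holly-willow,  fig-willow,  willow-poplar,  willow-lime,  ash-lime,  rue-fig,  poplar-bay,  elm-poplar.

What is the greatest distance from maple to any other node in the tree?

5

Distances from maple peak at 5, attained at ash (fir, pine, bay, elm also at distance 5).
maple-rue-fig-willow-lime-ash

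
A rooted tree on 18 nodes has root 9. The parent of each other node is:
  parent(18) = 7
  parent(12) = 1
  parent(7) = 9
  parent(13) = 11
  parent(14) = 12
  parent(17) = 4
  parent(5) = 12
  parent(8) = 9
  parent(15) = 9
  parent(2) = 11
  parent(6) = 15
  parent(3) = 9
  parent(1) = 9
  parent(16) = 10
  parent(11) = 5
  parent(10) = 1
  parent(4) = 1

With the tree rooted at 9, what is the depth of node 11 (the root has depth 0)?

9 – 1 – 12 – 5 – 11 — 4 edges.

4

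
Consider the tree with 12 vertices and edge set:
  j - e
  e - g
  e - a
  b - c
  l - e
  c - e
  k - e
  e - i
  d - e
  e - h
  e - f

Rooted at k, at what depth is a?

2

Climbing from a to the root: a – e – k. That's 2 steps.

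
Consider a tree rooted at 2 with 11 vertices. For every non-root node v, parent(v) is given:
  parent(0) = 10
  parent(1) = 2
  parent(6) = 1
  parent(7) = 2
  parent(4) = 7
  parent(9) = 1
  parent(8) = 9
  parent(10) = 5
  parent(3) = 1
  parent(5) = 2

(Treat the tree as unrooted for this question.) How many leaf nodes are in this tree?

5

Degree-1 nodes: 0, 3, 4, 6, 8 — 5 of them.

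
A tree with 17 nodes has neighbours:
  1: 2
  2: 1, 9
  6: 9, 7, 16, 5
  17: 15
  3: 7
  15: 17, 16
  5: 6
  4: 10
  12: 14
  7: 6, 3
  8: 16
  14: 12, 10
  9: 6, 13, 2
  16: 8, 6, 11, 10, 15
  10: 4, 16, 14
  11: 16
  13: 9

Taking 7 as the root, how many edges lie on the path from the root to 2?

3

Path from 7 to 2: 7 → 6 → 9 → 2, which has 3 edges.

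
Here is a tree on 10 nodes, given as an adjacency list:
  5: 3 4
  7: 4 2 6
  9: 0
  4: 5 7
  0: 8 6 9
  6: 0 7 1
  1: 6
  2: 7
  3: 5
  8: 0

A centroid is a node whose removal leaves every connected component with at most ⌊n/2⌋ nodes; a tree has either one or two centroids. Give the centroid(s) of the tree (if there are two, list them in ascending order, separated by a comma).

6, 7

If 6 is removed the pieces have sizes 5, 3, 1, all ≤ ⌊10/2⌋ = 5.
Its neighbour 7 also leaves a largest component of size 5, so both are centroids.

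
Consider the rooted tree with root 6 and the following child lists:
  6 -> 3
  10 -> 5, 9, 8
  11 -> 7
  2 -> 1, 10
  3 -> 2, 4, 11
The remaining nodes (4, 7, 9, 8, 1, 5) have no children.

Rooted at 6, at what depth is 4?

Climbing from 4 to the root: 4 – 3 – 6. That's 2 steps.

2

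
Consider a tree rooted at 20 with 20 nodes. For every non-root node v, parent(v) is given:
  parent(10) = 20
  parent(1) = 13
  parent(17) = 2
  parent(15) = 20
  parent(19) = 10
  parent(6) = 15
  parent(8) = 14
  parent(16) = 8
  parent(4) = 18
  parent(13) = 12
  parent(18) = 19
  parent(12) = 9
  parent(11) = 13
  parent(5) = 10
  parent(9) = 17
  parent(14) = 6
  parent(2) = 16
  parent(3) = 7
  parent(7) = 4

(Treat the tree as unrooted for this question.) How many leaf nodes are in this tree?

4

The leaves are 1, 3, 5, 11.
That is 4 leaves.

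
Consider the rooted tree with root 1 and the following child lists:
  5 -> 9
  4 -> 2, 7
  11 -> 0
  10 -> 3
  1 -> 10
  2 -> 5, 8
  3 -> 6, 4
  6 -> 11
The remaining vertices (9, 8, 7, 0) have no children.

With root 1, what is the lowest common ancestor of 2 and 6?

2's ancestor chain is 2, 4, 3, 10, 1 and 6's is 6, 3, 10, 1; they first meet at 3.

3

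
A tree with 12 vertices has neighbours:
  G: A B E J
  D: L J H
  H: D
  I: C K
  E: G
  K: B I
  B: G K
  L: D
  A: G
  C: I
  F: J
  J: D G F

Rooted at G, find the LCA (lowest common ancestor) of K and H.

Ancestors of K (toward the root): K, B, G.
Ancestors of H: H, D, J, G.
The deepest node appearing in both lists is G.

G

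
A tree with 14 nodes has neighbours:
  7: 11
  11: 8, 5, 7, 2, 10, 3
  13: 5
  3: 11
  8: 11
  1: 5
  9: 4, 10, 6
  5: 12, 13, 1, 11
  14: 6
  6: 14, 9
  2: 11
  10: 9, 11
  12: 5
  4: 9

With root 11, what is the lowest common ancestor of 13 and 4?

11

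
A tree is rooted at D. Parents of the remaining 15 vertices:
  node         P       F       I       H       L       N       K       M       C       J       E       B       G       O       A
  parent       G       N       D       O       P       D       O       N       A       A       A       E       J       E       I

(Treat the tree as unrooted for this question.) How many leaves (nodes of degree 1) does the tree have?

7

Degree-1 nodes: B, C, F, H, K, L, M — 7 of them.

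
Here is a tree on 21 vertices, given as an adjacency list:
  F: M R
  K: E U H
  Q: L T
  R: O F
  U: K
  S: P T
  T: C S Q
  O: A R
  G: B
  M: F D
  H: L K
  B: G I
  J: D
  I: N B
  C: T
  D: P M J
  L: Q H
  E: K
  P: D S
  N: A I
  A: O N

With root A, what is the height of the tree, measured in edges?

The longest root-to-leaf path is A – O – R – F – M – D – P – S – T – Q – L – H – K – U (13 edges).

13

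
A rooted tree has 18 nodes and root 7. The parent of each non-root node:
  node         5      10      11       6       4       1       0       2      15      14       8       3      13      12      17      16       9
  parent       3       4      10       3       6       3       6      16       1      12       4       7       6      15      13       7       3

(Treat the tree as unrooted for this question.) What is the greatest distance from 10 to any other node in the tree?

7

The node farthest from 10 is 14, via 10 – 4 – 6 – 3 – 1 – 15 – 12 – 14 — 7 edges.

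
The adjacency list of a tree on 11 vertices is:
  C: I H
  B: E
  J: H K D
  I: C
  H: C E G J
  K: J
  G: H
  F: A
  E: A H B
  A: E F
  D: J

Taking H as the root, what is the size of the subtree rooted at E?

Descendants of E (including itself): E, A, B, F. That's 4.

4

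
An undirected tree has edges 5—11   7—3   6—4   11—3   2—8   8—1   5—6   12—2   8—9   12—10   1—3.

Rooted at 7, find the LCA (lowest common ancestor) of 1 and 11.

3

Ancestors of 1 (toward the root): 1, 3, 7.
Ancestors of 11: 11, 3, 7.
The deepest node appearing in both lists is 3.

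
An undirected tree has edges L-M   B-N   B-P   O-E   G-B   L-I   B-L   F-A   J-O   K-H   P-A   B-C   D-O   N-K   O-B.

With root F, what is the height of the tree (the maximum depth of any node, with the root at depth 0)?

6

A deepest node is H, reached by F → A → P → B → N → K → H.
That path has 6 edges, so the height is 6.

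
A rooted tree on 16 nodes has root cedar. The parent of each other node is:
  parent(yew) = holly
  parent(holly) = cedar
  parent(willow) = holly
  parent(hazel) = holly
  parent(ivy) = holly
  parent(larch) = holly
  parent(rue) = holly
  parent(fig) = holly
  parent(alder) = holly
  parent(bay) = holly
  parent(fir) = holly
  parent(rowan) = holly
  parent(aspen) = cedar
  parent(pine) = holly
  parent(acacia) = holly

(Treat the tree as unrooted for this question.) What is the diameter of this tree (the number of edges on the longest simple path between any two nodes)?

A longest path is aspen-cedar-holly-bay, with 3 edges.

3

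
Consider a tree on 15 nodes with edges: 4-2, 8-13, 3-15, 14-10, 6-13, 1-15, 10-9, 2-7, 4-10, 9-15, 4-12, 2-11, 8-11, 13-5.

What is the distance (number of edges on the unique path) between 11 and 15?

5

Walking from 11: 11–2–4–10–9–15. Length 5.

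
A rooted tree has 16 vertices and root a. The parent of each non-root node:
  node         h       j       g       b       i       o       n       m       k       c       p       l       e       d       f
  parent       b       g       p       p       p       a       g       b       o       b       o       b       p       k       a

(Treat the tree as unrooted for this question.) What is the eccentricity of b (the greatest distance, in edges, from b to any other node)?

4

A farthest node from b is f (d also at distance 4).
The path b-p-o-a-f has 4 edges.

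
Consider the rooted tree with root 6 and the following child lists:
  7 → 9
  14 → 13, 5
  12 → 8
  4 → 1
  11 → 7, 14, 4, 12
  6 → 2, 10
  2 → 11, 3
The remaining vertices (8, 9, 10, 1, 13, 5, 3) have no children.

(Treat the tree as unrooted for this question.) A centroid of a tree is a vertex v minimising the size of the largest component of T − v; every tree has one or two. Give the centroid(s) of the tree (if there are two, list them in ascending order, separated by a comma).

11

If 11 is removed the pieces have sizes 4, 3, 2, 2, 2, all ≤ ⌊14/2⌋ = 7.
Every other node leaves some component of size > 7, so the centroid is unique.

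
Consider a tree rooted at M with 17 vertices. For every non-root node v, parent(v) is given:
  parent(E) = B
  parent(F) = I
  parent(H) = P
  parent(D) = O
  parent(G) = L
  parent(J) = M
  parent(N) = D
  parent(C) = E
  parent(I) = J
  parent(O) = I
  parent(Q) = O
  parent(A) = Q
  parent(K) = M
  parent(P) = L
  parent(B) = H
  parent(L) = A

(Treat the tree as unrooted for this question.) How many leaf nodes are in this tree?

5

Exactly 5 nodes have a single neighbour: C, F, G, K, N.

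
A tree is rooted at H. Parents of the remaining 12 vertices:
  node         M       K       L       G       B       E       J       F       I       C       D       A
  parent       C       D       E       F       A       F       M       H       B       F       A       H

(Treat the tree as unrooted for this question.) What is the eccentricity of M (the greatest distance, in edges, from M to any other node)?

6

Distances from M peak at 6, attained at I (K also at distance 6).
M–C–F–H–A–B–I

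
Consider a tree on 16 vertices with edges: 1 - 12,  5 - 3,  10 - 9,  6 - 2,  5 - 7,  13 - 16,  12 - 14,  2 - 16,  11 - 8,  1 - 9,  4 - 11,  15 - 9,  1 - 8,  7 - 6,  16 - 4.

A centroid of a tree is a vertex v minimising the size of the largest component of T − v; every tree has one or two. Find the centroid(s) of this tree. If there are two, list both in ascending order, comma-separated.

4, 11

Delete 11: the remaining components have sizes 8, 7. Max 8 ≤ 8, so 11 is a centroid.
4 is adjacent to 11 and is also a centroid (the largest component after removing it is likewise 8).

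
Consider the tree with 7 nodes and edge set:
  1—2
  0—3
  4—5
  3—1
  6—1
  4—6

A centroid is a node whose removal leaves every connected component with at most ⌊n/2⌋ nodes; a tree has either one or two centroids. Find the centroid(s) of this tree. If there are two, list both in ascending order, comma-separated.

Removing 1 splits the tree into components of sizes 3, 2, 1; the largest is 3 ≤ ⌊7/2⌋ = 3.
Every other node leaves some component of size > 3, so the centroid is unique.

1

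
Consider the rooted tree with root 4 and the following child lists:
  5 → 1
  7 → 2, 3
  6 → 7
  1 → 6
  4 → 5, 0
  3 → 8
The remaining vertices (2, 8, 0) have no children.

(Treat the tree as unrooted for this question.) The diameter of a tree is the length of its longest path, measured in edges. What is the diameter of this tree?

7

BFS from 0 reaches 8 last, at distance 7; BFS from 8 confirms no node is farther.
Path: 0-4-5-1-6-7-3-8.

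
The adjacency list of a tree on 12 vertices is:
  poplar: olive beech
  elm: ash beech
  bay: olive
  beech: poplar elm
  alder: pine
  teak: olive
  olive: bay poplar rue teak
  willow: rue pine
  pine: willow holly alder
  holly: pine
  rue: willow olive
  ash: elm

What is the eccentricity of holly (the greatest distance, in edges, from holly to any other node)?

8

Distances from holly peak at 8, attained at ash.
holly – pine – willow – rue – olive – poplar – beech – elm – ash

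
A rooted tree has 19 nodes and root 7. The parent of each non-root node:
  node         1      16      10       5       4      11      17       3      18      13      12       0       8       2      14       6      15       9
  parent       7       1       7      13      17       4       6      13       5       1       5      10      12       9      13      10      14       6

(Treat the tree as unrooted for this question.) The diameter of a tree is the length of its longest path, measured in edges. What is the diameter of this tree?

10

A longest path is 11-4-17-6-10-7-1-13-5-12-8, with 10 edges.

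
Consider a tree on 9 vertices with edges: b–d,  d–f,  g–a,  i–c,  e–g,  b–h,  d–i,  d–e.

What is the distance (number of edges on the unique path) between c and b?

3

Walking from c: c–i–d–b. Length 3.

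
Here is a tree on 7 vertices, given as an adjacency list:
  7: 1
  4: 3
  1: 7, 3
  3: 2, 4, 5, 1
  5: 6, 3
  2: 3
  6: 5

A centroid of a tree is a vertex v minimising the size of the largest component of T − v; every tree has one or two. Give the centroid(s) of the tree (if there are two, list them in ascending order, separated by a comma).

Removing 3 splits the tree into components of sizes 2, 2, 1, 1; the largest is 2 ≤ ⌊7/2⌋ = 3.
No neighbour of 3 does as well, so 3 is the unique centroid.

3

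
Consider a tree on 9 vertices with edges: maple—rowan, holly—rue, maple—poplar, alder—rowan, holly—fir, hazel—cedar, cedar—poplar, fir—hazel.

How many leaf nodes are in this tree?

2

The leaves are alder, rue.
That is 2 leaves.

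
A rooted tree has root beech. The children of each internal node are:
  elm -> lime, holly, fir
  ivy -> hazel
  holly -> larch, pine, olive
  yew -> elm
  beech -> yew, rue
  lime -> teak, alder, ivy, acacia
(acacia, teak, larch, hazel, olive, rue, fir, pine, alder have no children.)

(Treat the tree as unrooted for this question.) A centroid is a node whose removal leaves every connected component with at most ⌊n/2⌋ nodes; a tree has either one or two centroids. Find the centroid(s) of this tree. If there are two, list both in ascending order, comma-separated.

Delete elm: the remaining components have sizes 6, 4, 3, 1. Max 6 ≤ 7, so elm is a centroid.
Every other node leaves some component of size > 7, so the centroid is unique.

elm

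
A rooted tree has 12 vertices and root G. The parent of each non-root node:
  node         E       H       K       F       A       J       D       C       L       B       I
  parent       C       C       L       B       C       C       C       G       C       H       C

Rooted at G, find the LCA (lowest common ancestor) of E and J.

C

Ancestors of E (toward the root): E, C, G.
Ancestors of J: J, C, G.
The deepest node appearing in both lists is C.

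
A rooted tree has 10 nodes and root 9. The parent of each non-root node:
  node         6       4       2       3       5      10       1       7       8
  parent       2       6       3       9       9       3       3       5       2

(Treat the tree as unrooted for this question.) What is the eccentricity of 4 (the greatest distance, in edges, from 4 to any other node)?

6

A farthest node from 4 is 7.
The path 4–6–2–3–9–5–7 has 6 edges.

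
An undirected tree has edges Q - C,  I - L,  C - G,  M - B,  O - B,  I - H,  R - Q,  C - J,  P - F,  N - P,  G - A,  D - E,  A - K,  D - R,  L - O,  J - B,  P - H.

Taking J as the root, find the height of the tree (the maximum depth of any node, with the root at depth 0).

The longest root-to-leaf path is J → B → O → L → I → H → P → N (7 edges).

7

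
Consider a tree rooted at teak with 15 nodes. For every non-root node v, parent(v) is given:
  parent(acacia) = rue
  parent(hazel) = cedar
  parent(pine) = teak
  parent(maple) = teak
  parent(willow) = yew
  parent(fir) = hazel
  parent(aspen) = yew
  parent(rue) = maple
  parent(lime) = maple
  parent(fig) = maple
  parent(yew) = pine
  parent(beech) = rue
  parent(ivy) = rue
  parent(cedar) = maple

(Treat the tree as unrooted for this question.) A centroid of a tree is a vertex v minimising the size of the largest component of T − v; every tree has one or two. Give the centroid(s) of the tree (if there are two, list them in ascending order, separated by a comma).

maple

If maple is removed the pieces have sizes 5, 4, 3, 1, 1, all ≤ ⌊15/2⌋ = 7.
No neighbour of maple does as well, so maple is the unique centroid.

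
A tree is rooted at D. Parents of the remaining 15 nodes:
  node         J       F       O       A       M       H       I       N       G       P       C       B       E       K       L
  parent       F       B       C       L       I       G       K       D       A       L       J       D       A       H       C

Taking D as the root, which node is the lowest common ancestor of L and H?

L

Ancestors of L (toward the root): L, C, J, F, B, D.
Ancestors of H: H, G, A, L, C, J, F, B, D.
The deepest node appearing in both lists is L.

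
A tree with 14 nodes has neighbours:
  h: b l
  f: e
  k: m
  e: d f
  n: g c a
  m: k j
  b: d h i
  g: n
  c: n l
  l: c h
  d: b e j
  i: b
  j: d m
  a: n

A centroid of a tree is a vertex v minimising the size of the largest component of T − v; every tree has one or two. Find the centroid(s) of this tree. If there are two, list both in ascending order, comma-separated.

b

Removing b splits the tree into components of sizes 6, 6, 1; the largest is 6 ≤ ⌊14/2⌋ = 7.
Every other node leaves some component of size > 7, so the centroid is unique.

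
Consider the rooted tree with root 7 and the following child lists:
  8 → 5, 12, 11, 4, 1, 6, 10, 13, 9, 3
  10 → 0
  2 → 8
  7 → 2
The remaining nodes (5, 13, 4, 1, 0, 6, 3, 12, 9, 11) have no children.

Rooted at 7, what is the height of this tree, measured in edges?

4

A deepest node is 0, reached by 7 – 2 – 8 – 10 – 0.
That path has 4 edges, so the height is 4.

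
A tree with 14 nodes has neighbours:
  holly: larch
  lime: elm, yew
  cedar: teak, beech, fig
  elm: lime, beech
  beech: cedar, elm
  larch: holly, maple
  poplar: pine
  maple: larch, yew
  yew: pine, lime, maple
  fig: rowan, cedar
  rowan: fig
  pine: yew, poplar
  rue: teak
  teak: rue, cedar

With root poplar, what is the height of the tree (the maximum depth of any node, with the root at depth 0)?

The longest root-to-leaf path is poplar-pine-yew-lime-elm-beech-cedar-teak-rue (8 edges).

8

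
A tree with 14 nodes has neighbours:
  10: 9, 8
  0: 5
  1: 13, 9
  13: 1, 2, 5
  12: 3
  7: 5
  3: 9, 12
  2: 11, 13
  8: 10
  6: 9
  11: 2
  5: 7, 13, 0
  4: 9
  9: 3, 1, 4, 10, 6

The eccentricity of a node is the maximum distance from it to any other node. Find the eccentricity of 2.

5

The node farthest from 2 is 8 (12 also at distance 5), via 2-13-1-9-10-8 — 5 edges.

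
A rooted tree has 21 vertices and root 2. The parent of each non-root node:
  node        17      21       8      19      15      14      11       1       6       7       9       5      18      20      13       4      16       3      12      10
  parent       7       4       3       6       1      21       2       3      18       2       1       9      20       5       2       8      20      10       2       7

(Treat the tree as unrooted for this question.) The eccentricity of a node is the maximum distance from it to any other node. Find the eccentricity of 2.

Distances from 2 peak at 10, attained at 19.
2 – 7 – 10 – 3 – 1 – 9 – 5 – 20 – 18 – 6 – 19

10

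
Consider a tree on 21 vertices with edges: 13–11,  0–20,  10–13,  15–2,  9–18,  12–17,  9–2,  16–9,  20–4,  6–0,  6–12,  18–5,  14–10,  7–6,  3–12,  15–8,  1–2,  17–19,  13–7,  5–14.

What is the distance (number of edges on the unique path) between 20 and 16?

20 - 0 - 6 - 7 - 13 - 10 - 14 - 5 - 18 - 9 - 16: 10 edges.

10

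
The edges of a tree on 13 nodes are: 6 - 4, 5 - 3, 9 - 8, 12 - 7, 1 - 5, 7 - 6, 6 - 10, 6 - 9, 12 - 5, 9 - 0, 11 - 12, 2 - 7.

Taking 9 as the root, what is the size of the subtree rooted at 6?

10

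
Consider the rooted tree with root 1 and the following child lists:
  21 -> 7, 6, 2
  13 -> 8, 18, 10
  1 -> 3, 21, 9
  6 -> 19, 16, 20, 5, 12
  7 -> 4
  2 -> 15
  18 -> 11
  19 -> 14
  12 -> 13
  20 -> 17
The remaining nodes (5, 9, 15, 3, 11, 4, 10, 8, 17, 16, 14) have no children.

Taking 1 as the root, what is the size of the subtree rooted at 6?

13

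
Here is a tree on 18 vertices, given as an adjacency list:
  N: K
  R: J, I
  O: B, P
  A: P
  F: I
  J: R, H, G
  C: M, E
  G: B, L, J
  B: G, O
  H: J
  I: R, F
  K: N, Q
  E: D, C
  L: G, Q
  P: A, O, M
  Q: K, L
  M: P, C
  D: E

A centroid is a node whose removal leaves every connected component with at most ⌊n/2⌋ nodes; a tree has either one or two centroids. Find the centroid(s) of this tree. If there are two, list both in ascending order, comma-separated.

G

Removing G splits the tree into components of sizes 8, 5, 4; the largest is 8 ≤ ⌊18/2⌋ = 9.
Every other node leaves some component of size > 9, so the centroid is unique.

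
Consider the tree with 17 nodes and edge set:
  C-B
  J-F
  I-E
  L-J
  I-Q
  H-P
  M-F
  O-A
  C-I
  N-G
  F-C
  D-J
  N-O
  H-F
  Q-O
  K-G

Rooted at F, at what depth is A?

F–C–I–Q–O–A — 5 edges.

5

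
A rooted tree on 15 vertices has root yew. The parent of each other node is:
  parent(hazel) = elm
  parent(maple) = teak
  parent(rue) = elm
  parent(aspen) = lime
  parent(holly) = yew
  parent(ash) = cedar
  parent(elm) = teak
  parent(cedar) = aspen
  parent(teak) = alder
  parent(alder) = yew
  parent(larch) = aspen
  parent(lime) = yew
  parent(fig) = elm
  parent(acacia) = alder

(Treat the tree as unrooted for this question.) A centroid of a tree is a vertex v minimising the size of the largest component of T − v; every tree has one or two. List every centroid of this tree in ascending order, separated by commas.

If alder is removed the pieces have sizes 7, 6, 1, all ≤ ⌊15/2⌋ = 7.
No neighbour of alder does as well, so alder is the unique centroid.

alder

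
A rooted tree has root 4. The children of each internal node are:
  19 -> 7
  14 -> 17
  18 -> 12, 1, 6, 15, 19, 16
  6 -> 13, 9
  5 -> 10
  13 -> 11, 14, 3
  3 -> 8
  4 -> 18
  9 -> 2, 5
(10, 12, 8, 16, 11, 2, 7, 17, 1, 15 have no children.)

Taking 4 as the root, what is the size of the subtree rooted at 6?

6's subtree: {6, 13, 9, 3, 11, 14, 2, 5, 8, 17, 10}, size 11.

11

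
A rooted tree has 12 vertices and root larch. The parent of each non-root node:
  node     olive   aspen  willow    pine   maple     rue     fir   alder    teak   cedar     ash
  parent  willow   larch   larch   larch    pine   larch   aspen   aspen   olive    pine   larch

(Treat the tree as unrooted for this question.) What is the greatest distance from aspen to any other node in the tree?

A farthest node from aspen is teak.
The path aspen – larch – willow – olive – teak has 4 edges.

4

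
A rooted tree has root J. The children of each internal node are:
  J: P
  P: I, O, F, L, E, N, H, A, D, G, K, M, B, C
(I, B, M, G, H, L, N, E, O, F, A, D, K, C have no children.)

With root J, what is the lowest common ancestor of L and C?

P

Path L→root: L P J; path C→root: C P J.
First common node: P.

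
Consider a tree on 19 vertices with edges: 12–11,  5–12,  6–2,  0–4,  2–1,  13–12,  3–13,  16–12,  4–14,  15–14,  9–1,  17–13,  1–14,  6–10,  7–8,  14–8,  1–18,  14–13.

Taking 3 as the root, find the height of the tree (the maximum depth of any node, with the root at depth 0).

A deepest node is 10, reached by 3 – 13 – 14 – 1 – 2 – 6 – 10.
That path has 6 edges, so the height is 6.

6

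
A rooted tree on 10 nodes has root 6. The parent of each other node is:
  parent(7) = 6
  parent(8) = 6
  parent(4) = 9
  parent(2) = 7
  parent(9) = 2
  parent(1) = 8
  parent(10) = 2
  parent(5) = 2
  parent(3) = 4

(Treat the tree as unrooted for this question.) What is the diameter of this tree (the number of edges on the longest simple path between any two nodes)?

BFS from 3 reaches 1 last, at distance 7; BFS from 1 confirms no node is farther.
Path: 3 – 4 – 9 – 2 – 7 – 6 – 8 – 1.

7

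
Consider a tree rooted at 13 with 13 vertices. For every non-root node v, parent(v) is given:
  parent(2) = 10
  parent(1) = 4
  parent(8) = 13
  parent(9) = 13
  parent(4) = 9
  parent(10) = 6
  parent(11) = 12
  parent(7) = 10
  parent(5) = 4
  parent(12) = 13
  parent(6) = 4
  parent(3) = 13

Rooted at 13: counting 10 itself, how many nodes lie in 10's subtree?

Descendants of 10 (including itself): 10, 2, 7. That's 3.

3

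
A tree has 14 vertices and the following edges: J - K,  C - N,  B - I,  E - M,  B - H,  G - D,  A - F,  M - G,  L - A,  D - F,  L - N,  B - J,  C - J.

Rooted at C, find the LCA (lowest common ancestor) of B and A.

C

Path B→root: B J C; path A→root: A L N C.
First common node: C.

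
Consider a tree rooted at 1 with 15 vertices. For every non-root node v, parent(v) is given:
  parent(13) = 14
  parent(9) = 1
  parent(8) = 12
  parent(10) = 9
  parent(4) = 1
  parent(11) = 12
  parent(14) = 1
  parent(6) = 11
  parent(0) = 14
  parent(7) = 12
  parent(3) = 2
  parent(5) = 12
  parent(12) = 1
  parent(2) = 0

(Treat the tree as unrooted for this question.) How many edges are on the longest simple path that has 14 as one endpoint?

4

Distances from 14 peak at 4, attained at 6.
14 – 1 – 12 – 11 – 6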